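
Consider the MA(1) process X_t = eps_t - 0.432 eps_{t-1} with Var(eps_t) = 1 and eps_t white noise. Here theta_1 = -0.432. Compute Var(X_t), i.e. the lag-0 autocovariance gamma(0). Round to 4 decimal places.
\gamma(0) = 1.1866

For an MA(q) process X_t = eps_t + sum_i theta_i eps_{t-i} with
Var(eps_t) = sigma^2, the variance is
  gamma(0) = sigma^2 * (1 + sum_i theta_i^2).
  sum_i theta_i^2 = (-0.432)^2 = 0.186624.
  gamma(0) = 1 * (1 + 0.186624) = 1 * 1.186624 = 1.186624, which rounds to 1.1866.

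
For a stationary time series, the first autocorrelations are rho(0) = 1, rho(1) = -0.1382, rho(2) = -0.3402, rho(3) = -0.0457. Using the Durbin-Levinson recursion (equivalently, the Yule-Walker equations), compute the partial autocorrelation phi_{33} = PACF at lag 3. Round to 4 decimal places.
\phi_{33} = -0.1891

The PACF at lag k is phi_{kk}, the last component of the solution
to the Yule-Walker system G_k phi = r_k where
  (G_k)_{ij} = rho(|i - j|), (r_k)_i = rho(i), i,j = 1..k.
Equivalently, Durbin-Levinson gives phi_{kk} iteratively:
  phi_{11} = rho(1)
  phi_{kk} = [rho(k) - sum_{j=1..k-1} phi_{k-1,j} rho(k-j)]
            / [1 - sum_{j=1..k-1} phi_{k-1,j} rho(j)],
  phi_{k,j} = phi_{k-1,j} - phi_{kk} phi_{k-1,k-j},  j = 1..k-1.
Step k = 1:
  phi_11 = rho(1) = -0.1382.
Step k = 2:
  phi_22 = [rho(2) - phi_11 rho(1)] / [1 - phi_11 rho(1)] = [-0.3402 - (-0.1382)(-0.1382)] / [1 - (-0.1382)(-0.1382)]
         = -0.35929924 / 0.98090076 = -0.366295.
  Update: phi_21 = phi_11 - phi_22 phi_11 = -0.1382 - (-0.366295)(-0.1382) = -0.188822.
Step k = 3:
  phi_33 = [rho(3) - phi_21 rho(2) - phi_22 rho(1)] / [1 - phi_21 rho(1) - phi_22 rho(2)]
    numerator   = -0.0457 - (-0.188822)(-0.3402) - (-0.366295)(-0.1382) = -0.16055924
    denominator = 1 - (-0.188822)(-0.1382) - (-0.366295)(-0.3402) = 0.84929117
  phi_33 = -0.16055924 / 0.84929117 = -0.1891.
Therefore phi_{33} = -0.1891.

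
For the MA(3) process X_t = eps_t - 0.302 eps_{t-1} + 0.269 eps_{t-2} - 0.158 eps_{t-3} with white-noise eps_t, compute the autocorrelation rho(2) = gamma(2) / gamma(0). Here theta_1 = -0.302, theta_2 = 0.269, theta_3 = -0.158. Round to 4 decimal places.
\rho(2) = 0.2665

For an MA(q) process with theta_0 = 1, the autocovariance is
  gamma(k) = sigma^2 * sum_{i=0..q-k} theta_i * theta_{i+k},
and rho(k) = gamma(k) / gamma(0). Sigma^2 cancels.
  numerator   = (1)*(0.269) + (-0.302)*(-0.158) = 0.316716.
  denominator = (1)^2 + (-0.302)^2 + (0.269)^2 + (-0.158)^2 = 1.188529.
  rho(2) = 0.316716 / 1.188529 = 0.2665.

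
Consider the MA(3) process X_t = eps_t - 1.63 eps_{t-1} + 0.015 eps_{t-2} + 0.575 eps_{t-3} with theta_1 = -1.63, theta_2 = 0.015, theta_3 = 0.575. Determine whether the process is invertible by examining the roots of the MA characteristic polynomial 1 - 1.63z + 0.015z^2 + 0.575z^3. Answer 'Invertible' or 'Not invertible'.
\text{Not invertible}

The MA(q) characteristic polynomial is P(z) = 1 - 1.63z + 0.015z^2 + 0.575z^3.
Invertibility requires all roots to lie outside the unit circle, i.e. |z| > 1 for every root.
Degree 3: look for a simple real root z0 first, then factor out (1 - z/z0) and solve the remaining quadratic.
Testing z0 = 0.8: P(0.8) = 1 + (-1.63)(0.8) + (0.015)(0.8)^2 + (0.575)(0.8)^3
  = 1 + (-1.304) + (0.0096) + (0.2944) = 0.  So z_0 = 0.8 is a root, |z_0| = 0.8.
Divide out the factor (1 - 1.25 z) = (1 - z/z0) (since 1/z0 = 1.25):
  P(z) = (1 - 1.25 z)(1 + (-0.38) z + (-0.46) z^2)
  [check: z-coef -0.38 - (1.25) = -1.63; z^2-coef -0.46 - (1.25)(-0.38) = 0.015; z^3-coef -(1.25)(-0.46) = 0.575.]
Remaining roots from the quadratic factor 1 + (-0.38) z + (-0.46) z^2:
  Set 1 + (-0.38) z + (-0.46) z^2 = 0, i.e. a z^2 + b z + c = 0 with a = -0.46, b = -0.38, c = 1.
  Discriminant D = b^2 - 4ac = (-0.38)^2 - 4*(-0.46)*1 = 0.1444 - (-1.84) = 1.9844.
  D >= 0, so the roots are real: z = (-b +/- sqrt(D)) / (2a) = (0.38 +/- 1.408687) / (-0.92).
    z_1 = (0.38 + 1.408687) / (-0.92) = -1.9442,   |z_1| = 1.9442.
    z_2 = (0.38 - 1.408687) / (-0.92) = 1.1181,   |z_2| = 1.1181.
Moduli of all roots: 0.8000, 1.9442, 1.1181.
All moduli strictly greater than 1? No.
Verdict: Not invertible.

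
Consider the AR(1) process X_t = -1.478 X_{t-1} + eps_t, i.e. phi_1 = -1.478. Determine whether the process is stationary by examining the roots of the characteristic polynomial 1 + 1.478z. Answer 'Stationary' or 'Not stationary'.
\text{Not stationary}

The AR(p) characteristic polynomial is P(z) = 1 + 1.478z.
Stationarity requires all roots to lie outside the unit circle, i.e. |z| > 1 for every root.
This is linear in z: 1 + (1.478) z = 0  =>  z = -1/(1.478) = -0.67659,  |z| = 0.67659.
Moduli of all roots: 0.6766.
All moduli strictly greater than 1? No.
Verdict: Not stationary.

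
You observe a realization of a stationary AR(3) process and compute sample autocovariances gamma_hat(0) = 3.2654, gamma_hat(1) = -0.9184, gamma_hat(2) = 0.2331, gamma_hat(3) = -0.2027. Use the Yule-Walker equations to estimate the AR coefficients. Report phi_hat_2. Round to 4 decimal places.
\hat\phi_{2} = -0.0220

The Yule-Walker equations for an AR(p) process read, in matrix form,
  Gamma_p phi = r_p,   with   (Gamma_p)_{ij} = gamma(|i - j|),
                       (r_p)_i = gamma(i),   i,j = 1..p.
Substitute the sample gammas (Toeplitz matrix and right-hand side of size 3):
  Gamma_p = [[3.2654, -0.9184, 0.2331], [-0.9184, 3.2654, -0.9184], [0.2331, -0.9184, 3.2654]]
  r_p     = [-0.9184, 0.2331, -0.2027]
Written out (R1..R3):
  (R1) 3.2654 phi_1 - 0.9184 phi_2 + 0.2331 phi_3 = -0.9184
  (R2) -0.9184 phi_1 + 3.2654 phi_2 - 0.9184 phi_3 = 0.2331
  (R3) 0.2331 phi_1 - 0.9184 phi_2 + 3.2654 phi_3 = -0.2027
Gaussian elimination:
  R2 <- R2 - (-0.9184/3.2654) R1 = R2 - (-0.281252) R1:  3.007098 phi_2 - 0.85284 phi_3 = -0.025202
  R3 <- R3 - (0.2331/3.2654) R1 = R3 - (0.071385) R1:  -0.85284 phi_2 + 3.24876 phi_3 = -0.13714
  R3 <- R3 - (-0.85284/3.007098) R2 = R3 - (-0.283609) R2:  3.006887 phi_3 = -0.144288
Back-substitution:
  phi_hat_3 = -0.144288 / 3.006887 = -0.047986
  phi_hat_2 = (-0.025202 - (-0.85284)(-0.047986)) / 3.007098 = -0.02199
  phi_hat_1 = (-0.9184 - (-0.9184)(-0.02199) - (0.2331)(-0.047986)) / 3.2654 = -0.284011
So phi_hat = [-0.2840, -0.0220, -0.0480].
Therefore phi_hat_2 = -0.0220.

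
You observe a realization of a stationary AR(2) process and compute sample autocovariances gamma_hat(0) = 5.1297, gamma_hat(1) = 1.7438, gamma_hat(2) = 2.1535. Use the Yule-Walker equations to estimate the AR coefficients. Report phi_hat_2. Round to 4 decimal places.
\hat\phi_{2} = 0.3440

The Yule-Walker equations for an AR(p) process read, in matrix form,
  Gamma_p phi = r_p,   with   (Gamma_p)_{ij} = gamma(|i - j|),
                       (r_p)_i = gamma(i),   i,j = 1..p.
Substitute the sample gammas (Toeplitz matrix and right-hand side of size 2):
  Gamma_p = [[5.1297, 1.7438], [1.7438, 5.1297]]
  r_p     = [1.7438, 2.1535]
Written out:
  5.1297 phi_1 + 1.7438 phi_2 = 1.7438
  1.7438 phi_1 + 5.1297 phi_2 = 2.1535
Solve by Cramer's rule:
  det = gamma(0)^2 - gamma(1)^2 = (5.1297)^2 - (1.7438)^2 = 26.31382209 - 3.04083844 = 23.27298365
  phi_hat_1 = [gamma(1) gamma(0) - gamma(1) gamma(2)] / det = [(1.7438)(5.1297) - (1.7438)(2.1535)] / 23.27298365 = 5.18989756 / 23.27298365 = 0.223
  phi_hat_2 = [gamma(0) gamma(2) - gamma(1)^2] / det = [(5.1297)(2.1535) - (1.7438)^2] / 23.27298365 = 8.00597051 / 23.27298365 = 0.344
So phi_hat = [0.2230, 0.3440].
Therefore phi_hat_2 = 0.3440.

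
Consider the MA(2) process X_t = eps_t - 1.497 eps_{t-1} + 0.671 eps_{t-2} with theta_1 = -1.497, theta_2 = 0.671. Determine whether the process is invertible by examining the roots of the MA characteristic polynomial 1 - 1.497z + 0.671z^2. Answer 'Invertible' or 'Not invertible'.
\text{Invertible}

The MA(q) characteristic polynomial is P(z) = 1 - 1.497z + 0.671z^2.
Invertibility requires all roots to lie outside the unit circle, i.e. |z| > 1 for every root.
Set 1 + (-1.497) z + (0.671) z^2 = 0, i.e. a z^2 + b z + c = 0 with a = 0.671, b = -1.497, c = 1.
Discriminant D = b^2 - 4ac = (-1.497)^2 - 4*(0.671)*1 = 2.241009 - (2.684) = -0.442991.
D < 0, so the roots are the complex-conjugate pair z = (-b +/- i sqrt(-D)) / (2a) = 1.1155 +/- 0.496i.
For a conjugate pair |z|^2 = z * conj(z) = (product of roots) = c/a = 1/(0.671) = 1.490313, so |z| = sqrt(1.490313) = 1.2208 for both roots.
Moduli of all roots: 1.2208, 1.2208.
All moduli strictly greater than 1? Yes.
Verdict: Invertible.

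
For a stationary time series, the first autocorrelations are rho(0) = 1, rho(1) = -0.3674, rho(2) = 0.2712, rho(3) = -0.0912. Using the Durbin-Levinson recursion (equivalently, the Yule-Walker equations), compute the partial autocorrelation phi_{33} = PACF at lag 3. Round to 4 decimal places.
\phi_{33} = 0.0600

The PACF at lag k is phi_{kk}, the last component of the solution
to the Yule-Walker system G_k phi = r_k where
  (G_k)_{ij} = rho(|i - j|), (r_k)_i = rho(i), i,j = 1..k.
Equivalently, Durbin-Levinson gives phi_{kk} iteratively:
  phi_{11} = rho(1)
  phi_{kk} = [rho(k) - sum_{j=1..k-1} phi_{k-1,j} rho(k-j)]
            / [1 - sum_{j=1..k-1} phi_{k-1,j} rho(j)],
  phi_{k,j} = phi_{k-1,j} - phi_{kk} phi_{k-1,k-j},  j = 1..k-1.
Step k = 1:
  phi_11 = rho(1) = -0.3674.
Step k = 2:
  phi_22 = [rho(2) - phi_11 rho(1)] / [1 - phi_11 rho(1)] = [0.2712 - (-0.3674)(-0.3674)] / [1 - (-0.3674)(-0.3674)]
         = 0.13621724 / 0.86501724 = 0.157473.
  Update: phi_21 = phi_11 - phi_22 phi_11 = -0.3674 - (0.157473)(-0.3674) = -0.309544.
Step k = 3:
  phi_33 = [rho(3) - phi_21 rho(2) - phi_22 rho(1)] / [1 - phi_21 rho(1) - phi_22 rho(2)]
    numerator   = -0.0912 - (-0.309544)(0.2712) - (0.157473)(-0.3674) = 0.05060414
    denominator = 1 - (-0.309544)(-0.3674) - (0.157473)(0.2712) = 0.84356664
  phi_33 = 0.05060414 / 0.84356664 = 0.06.
Therefore phi_{33} = 0.0600.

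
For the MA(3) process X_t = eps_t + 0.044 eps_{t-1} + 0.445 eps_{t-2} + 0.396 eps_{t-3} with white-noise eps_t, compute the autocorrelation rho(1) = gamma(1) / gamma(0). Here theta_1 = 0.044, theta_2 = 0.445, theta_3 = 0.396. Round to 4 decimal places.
\rho(1) = 0.1767

For an MA(q) process with theta_0 = 1, the autocovariance is
  gamma(k) = sigma^2 * sum_{i=0..q-k} theta_i * theta_{i+k},
and rho(k) = gamma(k) / gamma(0). Sigma^2 cancels.
  numerator   = (1)*(0.044) + (0.044)*(0.445) + (0.445)*(0.396) = 0.2398.
  denominator = (1)^2 + (0.044)^2 + (0.445)^2 + (0.396)^2 = 1.356777.
  rho(1) = 0.2398 / 1.356777 = 0.1767.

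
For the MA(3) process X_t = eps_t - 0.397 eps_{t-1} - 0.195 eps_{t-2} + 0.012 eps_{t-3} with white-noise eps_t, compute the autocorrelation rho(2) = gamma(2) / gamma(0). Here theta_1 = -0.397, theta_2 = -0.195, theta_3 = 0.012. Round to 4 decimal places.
\rho(2) = -0.1671

For an MA(q) process with theta_0 = 1, the autocovariance is
  gamma(k) = sigma^2 * sum_{i=0..q-k} theta_i * theta_{i+k},
and rho(k) = gamma(k) / gamma(0). Sigma^2 cancels.
  numerator   = (1)*(-0.195) + (-0.397)*(0.012) = -0.199764.
  denominator = (1)^2 + (-0.397)^2 + (-0.195)^2 + (0.012)^2 = 1.195778.
  rho(2) = -0.199764 / 1.195778 = -0.1671.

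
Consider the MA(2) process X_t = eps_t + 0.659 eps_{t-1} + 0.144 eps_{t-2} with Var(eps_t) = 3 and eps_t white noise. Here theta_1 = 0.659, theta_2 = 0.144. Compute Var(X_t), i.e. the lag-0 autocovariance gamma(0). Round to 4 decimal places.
\gamma(0) = 4.3651

For an MA(q) process X_t = eps_t + sum_i theta_i eps_{t-i} with
Var(eps_t) = sigma^2, the variance is
  gamma(0) = sigma^2 * (1 + sum_i theta_i^2).
  sum_i theta_i^2 = (0.659)^2 + (0.144)^2 = 0.434281 + 0.020736 = 0.455017.
  gamma(0) = 3 * (1 + 0.455017) = 3 * 1.455017 = 4.365051, which rounds to 4.3651.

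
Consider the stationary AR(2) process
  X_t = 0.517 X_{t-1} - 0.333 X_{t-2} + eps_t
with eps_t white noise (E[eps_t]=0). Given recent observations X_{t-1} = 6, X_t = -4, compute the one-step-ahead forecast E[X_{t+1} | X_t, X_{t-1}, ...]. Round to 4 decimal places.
E[X_{t+1} \mid \mathcal F_t] = -4.0660

For an AR(p) model X_t = c + sum_i phi_i X_{t-i} + eps_t, the
one-step-ahead conditional mean is
  E[X_{t+1} | X_t, ...] = c + sum_i phi_i X_{t+1-i}.
Substitute known values:
  E[X_{t+1} | ...] = (0.517) * (-4) + (-0.333) * (6)
                   = -4.0660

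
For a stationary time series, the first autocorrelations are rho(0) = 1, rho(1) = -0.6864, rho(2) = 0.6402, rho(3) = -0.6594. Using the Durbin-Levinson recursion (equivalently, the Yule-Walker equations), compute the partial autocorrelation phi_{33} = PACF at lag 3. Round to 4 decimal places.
\phi_{33} = -0.2970

The PACF at lag k is phi_{kk}, the last component of the solution
to the Yule-Walker system G_k phi = r_k where
  (G_k)_{ij} = rho(|i - j|), (r_k)_i = rho(i), i,j = 1..k.
Equivalently, Durbin-Levinson gives phi_{kk} iteratively:
  phi_{11} = rho(1)
  phi_{kk} = [rho(k) - sum_{j=1..k-1} phi_{k-1,j} rho(k-j)]
            / [1 - sum_{j=1..k-1} phi_{k-1,j} rho(j)],
  phi_{k,j} = phi_{k-1,j} - phi_{kk} phi_{k-1,k-j},  j = 1..k-1.
Step k = 1:
  phi_11 = rho(1) = -0.6864.
Step k = 2:
  phi_22 = [rho(2) - phi_11 rho(1)] / [1 - phi_11 rho(1)] = [0.6402 - (-0.6864)(-0.6864)] / [1 - (-0.6864)(-0.6864)]
         = 0.16905504 / 0.52885504 = 0.319662.
  Update: phi_21 = phi_11 - phi_22 phi_11 = -0.6864 - (0.319662)(-0.6864) = -0.466984.
Step k = 3:
  phi_33 = [rho(3) - phi_21 rho(2) - phi_22 rho(1)] / [1 - phi_21 rho(1) - phi_22 rho(2)]
    numerator   = -0.6594 - (-0.466984)(0.6402) - (0.319662)(-0.6864) = -0.14102076
    denominator = 1 - (-0.466984)(-0.6864) - (0.319662)(0.6402) = 0.47481451
  phi_33 = -0.14102076 / 0.47481451 = -0.297.
Therefore phi_{33} = -0.2970.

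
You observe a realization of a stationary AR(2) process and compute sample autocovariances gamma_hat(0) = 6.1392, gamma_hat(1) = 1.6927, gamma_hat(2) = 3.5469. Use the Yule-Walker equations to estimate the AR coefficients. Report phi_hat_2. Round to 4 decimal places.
\hat\phi_{2} = 0.5430

The Yule-Walker equations for an AR(p) process read, in matrix form,
  Gamma_p phi = r_p,   with   (Gamma_p)_{ij} = gamma(|i - j|),
                       (r_p)_i = gamma(i),   i,j = 1..p.
Substitute the sample gammas (Toeplitz matrix and right-hand side of size 2):
  Gamma_p = [[6.1392, 1.6927], [1.6927, 6.1392]]
  r_p     = [1.6927, 3.5469]
Written out:
  6.1392 phi_1 + 1.6927 phi_2 = 1.6927
  1.6927 phi_1 + 6.1392 phi_2 = 3.5469
Solve by Cramer's rule:
  det = gamma(0)^2 - gamma(1)^2 = (6.1392)^2 - (1.6927)^2 = 37.68977664 - 2.86523329 = 34.82454335
  phi_hat_1 = [gamma(1) gamma(0) - gamma(1) gamma(2)] / det = [(1.6927)(6.1392) - (1.6927)(3.5469)] / 34.82454335 = 4.38798621 / 34.82454335 = 0.126
  phi_hat_2 = [gamma(0) gamma(2) - gamma(1)^2] / det = [(6.1392)(3.5469) - (1.6927)^2] / 34.82454335 = 18.90989519 / 34.82454335 = 0.543
So phi_hat = [0.1260, 0.5430].
Therefore phi_hat_2 = 0.5430.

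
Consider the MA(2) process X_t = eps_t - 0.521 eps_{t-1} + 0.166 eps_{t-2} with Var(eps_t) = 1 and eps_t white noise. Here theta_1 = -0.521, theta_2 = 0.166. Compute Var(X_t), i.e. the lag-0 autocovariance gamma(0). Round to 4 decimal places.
\gamma(0) = 1.2990

For an MA(q) process X_t = eps_t + sum_i theta_i eps_{t-i} with
Var(eps_t) = sigma^2, the variance is
  gamma(0) = sigma^2 * (1 + sum_i theta_i^2).
  sum_i theta_i^2 = (-0.521)^2 + (0.166)^2 = 0.271441 + 0.027556 = 0.298997.
  gamma(0) = 1 * (1 + 0.298997) = 1 * 1.298997 = 1.298997, which rounds to 1.2990.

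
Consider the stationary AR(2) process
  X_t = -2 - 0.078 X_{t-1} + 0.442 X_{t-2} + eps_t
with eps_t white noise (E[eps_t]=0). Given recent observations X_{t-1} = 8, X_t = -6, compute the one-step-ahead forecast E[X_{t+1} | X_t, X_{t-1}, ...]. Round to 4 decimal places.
E[X_{t+1} \mid \mathcal F_t] = 2.0040

For an AR(p) model X_t = c + sum_i phi_i X_{t-i} + eps_t, the
one-step-ahead conditional mean is
  E[X_{t+1} | X_t, ...] = c + sum_i phi_i X_{t+1-i}.
Substitute known values:
  E[X_{t+1} | ...] = -2 + (-0.078) * (-6) + (0.442) * (8)
                   = 2.0040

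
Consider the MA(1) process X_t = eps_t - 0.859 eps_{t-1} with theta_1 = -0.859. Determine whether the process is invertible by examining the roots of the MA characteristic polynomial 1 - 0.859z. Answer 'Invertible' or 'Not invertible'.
\text{Invertible}

The MA(q) characteristic polynomial is P(z) = 1 - 0.859z.
Invertibility requires all roots to lie outside the unit circle, i.e. |z| > 1 for every root.
This is linear in z: 1 + (-0.859) z = 0  =>  z = -1/(-0.859) = 1.164144,  |z| = 1.164144.
Moduli of all roots: 1.1641.
All moduli strictly greater than 1? Yes.
Verdict: Invertible.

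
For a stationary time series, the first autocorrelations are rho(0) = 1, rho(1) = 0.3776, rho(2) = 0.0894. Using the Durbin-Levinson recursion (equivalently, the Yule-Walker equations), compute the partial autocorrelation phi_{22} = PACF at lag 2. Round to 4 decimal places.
\phi_{22} = -0.0620

The PACF at lag k is phi_{kk}, the last component of the solution
to the Yule-Walker system G_k phi = r_k where
  (G_k)_{ij} = rho(|i - j|), (r_k)_i = rho(i), i,j = 1..k.
Equivalently, Durbin-Levinson gives phi_{kk} iteratively:
  phi_{11} = rho(1)
  phi_{kk} = [rho(k) - sum_{j=1..k-1} phi_{k-1,j} rho(k-j)]
            / [1 - sum_{j=1..k-1} phi_{k-1,j} rho(j)],
  phi_{k,j} = phi_{k-1,j} - phi_{kk} phi_{k-1,k-j},  j = 1..k-1.
Step k = 1:
  phi_11 = rho(1) = 0.3776.
Step k = 2:
  phi_22 = [rho(2) - phi_11 rho(1)] / [1 - phi_11 rho(1)] = [0.0894 - (0.3776)(0.3776)] / [1 - (0.3776)(0.3776)]
         = -0.05318176 / 0.85741824 = -0.062.
Therefore phi_{22} = -0.0620.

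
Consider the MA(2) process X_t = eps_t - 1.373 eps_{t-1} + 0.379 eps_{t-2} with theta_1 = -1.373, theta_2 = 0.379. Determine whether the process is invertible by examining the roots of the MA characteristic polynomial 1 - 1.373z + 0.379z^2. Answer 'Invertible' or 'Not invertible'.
\text{Invertible}

The MA(q) characteristic polynomial is P(z) = 1 - 1.373z + 0.379z^2.
Invertibility requires all roots to lie outside the unit circle, i.e. |z| > 1 for every root.
Set 1 + (-1.373) z + (0.379) z^2 = 0, i.e. a z^2 + b z + c = 0 with a = 0.379, b = -1.373, c = 1.
Discriminant D = b^2 - 4ac = (-1.373)^2 - 4*(0.379)*1 = 1.885129 - (1.516) = 0.369129.
D >= 0, so the roots are real: z = (-b +/- sqrt(D)) / (2a) = (1.373 +/- 0.60756) / (0.758).
  z_1 = (1.373 + 0.60756) / (0.758) = 2.6129,   |z_1| = 2.6129.
  z_2 = (1.373 - 0.60756) / (0.758) = 1.0098,   |z_2| = 1.0098.
Moduli of all roots: 2.6129, 1.0098.
All moduli strictly greater than 1? Yes.
Verdict: Invertible.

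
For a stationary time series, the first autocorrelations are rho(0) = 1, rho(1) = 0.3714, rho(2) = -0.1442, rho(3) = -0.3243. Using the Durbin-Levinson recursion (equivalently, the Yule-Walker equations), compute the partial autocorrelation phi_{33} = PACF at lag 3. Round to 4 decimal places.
\phi_{33} = -0.1711

The PACF at lag k is phi_{kk}, the last component of the solution
to the Yule-Walker system G_k phi = r_k where
  (G_k)_{ij} = rho(|i - j|), (r_k)_i = rho(i), i,j = 1..k.
Equivalently, Durbin-Levinson gives phi_{kk} iteratively:
  phi_{11} = rho(1)
  phi_{kk} = [rho(k) - sum_{j=1..k-1} phi_{k-1,j} rho(k-j)]
            / [1 - sum_{j=1..k-1} phi_{k-1,j} rho(j)],
  phi_{k,j} = phi_{k-1,j} - phi_{kk} phi_{k-1,k-j},  j = 1..k-1.
Step k = 1:
  phi_11 = rho(1) = 0.3714.
Step k = 2:
  phi_22 = [rho(2) - phi_11 rho(1)] / [1 - phi_11 rho(1)] = [-0.1442 - (0.3714)(0.3714)] / [1 - (0.3714)(0.3714)]
         = -0.28213796 / 0.86206204 = -0.327283.
  Update: phi_21 = phi_11 - phi_22 phi_11 = 0.3714 - (-0.327283)(0.3714) = 0.492953.
Step k = 3:
  phi_33 = [rho(3) - phi_21 rho(2) - phi_22 rho(1)] / [1 - phi_21 rho(1) - phi_22 rho(2)]
    numerator   = -0.3243 - (0.492953)(-0.1442) - (-0.327283)(0.3714) = -0.13166343
    denominator = 1 - (0.492953)(0.3714) - (-0.327283)(-0.1442) = 0.76972318
  phi_33 = -0.13166343 / 0.76972318 = -0.1711.
Therefore phi_{33} = -0.1711.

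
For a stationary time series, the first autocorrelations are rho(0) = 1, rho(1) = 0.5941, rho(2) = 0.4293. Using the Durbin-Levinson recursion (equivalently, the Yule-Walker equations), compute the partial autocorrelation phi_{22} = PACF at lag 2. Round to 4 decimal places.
\phi_{22} = 0.1180

The PACF at lag k is phi_{kk}, the last component of the solution
to the Yule-Walker system G_k phi = r_k where
  (G_k)_{ij} = rho(|i - j|), (r_k)_i = rho(i), i,j = 1..k.
Equivalently, Durbin-Levinson gives phi_{kk} iteratively:
  phi_{11} = rho(1)
  phi_{kk} = [rho(k) - sum_{j=1..k-1} phi_{k-1,j} rho(k-j)]
            / [1 - sum_{j=1..k-1} phi_{k-1,j} rho(j)],
  phi_{k,j} = phi_{k-1,j} - phi_{kk} phi_{k-1,k-j},  j = 1..k-1.
Step k = 1:
  phi_11 = rho(1) = 0.5941.
Step k = 2:
  phi_22 = [rho(2) - phi_11 rho(1)] / [1 - phi_11 rho(1)] = [0.4293 - (0.5941)(0.5941)] / [1 - (0.5941)(0.5941)]
         = 0.07634519 / 0.64704519 = 0.118.
Therefore phi_{22} = 0.1180.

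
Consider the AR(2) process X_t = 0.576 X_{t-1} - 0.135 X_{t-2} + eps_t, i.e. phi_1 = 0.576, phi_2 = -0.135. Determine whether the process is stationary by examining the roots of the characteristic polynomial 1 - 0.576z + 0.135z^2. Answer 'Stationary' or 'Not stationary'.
\text{Stationary}

The AR(p) characteristic polynomial is P(z) = 1 - 0.576z + 0.135z^2.
Stationarity requires all roots to lie outside the unit circle, i.e. |z| > 1 for every root.
Set 1 + (-0.576) z + (0.135) z^2 = 0, i.e. a z^2 + b z + c = 0 with a = 0.135, b = -0.576, c = 1.
Discriminant D = b^2 - 4ac = (-0.576)^2 - 4*(0.135)*1 = 0.331776 - (0.54) = -0.208224.
D < 0, so the roots are the complex-conjugate pair z = (-b +/- i sqrt(-D)) / (2a) = 2.1333 +/- 1.6901i.
For a conjugate pair |z|^2 = z * conj(z) = (product of roots) = c/a = 1/(0.135) = 7.407407, so |z| = sqrt(7.407407) = 2.7217 for both roots.
Moduli of all roots: 2.7217, 2.7217.
All moduli strictly greater than 1? Yes.
Verdict: Stationary.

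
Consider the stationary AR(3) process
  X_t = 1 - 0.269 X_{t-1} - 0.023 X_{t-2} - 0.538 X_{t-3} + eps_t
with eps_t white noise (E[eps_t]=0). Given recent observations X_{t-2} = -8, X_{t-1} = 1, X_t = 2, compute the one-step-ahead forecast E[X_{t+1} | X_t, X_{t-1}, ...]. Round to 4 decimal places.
E[X_{t+1} \mid \mathcal F_t] = 4.7430

For an AR(p) model X_t = c + sum_i phi_i X_{t-i} + eps_t, the
one-step-ahead conditional mean is
  E[X_{t+1} | X_t, ...] = c + sum_i phi_i X_{t+1-i}.
Substitute known values:
  E[X_{t+1} | ...] = 1 + (-0.269) * (2) + (-0.023) * (1) + (-0.538) * (-8)
                   = 4.7430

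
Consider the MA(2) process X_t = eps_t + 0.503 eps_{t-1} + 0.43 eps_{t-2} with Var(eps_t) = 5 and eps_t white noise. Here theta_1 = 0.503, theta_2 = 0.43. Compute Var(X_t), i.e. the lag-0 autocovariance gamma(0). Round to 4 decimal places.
\gamma(0) = 7.1895

For an MA(q) process X_t = eps_t + sum_i theta_i eps_{t-i} with
Var(eps_t) = sigma^2, the variance is
  gamma(0) = sigma^2 * (1 + sum_i theta_i^2).
  sum_i theta_i^2 = (0.503)^2 + (0.43)^2 = 0.253009 + 0.1849 = 0.437909.
  gamma(0) = 5 * (1 + 0.437909) = 5 * 1.437909 = 7.189545, which rounds to 7.1895.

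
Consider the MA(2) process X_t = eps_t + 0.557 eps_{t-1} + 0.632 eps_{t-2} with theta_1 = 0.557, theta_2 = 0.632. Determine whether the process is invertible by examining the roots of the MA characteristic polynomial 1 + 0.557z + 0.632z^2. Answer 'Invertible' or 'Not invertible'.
\text{Invertible}

The MA(q) characteristic polynomial is P(z) = 1 + 0.557z + 0.632z^2.
Invertibility requires all roots to lie outside the unit circle, i.e. |z| > 1 for every root.
Set 1 + (0.557) z + (0.632) z^2 = 0, i.e. a z^2 + b z + c = 0 with a = 0.632, b = 0.557, c = 1.
Discriminant D = b^2 - 4ac = (0.557)^2 - 4*(0.632)*1 = 0.310249 - (2.528) = -2.217751.
D < 0, so the roots are the complex-conjugate pair z = (-b +/- i sqrt(-D)) / (2a) = -0.4407 +/- 1.1782i.
For a conjugate pair |z|^2 = z * conj(z) = (product of roots) = c/a = 1/(0.632) = 1.582278, so |z| = sqrt(1.582278) = 1.2579 for both roots.
Moduli of all roots: 1.2579, 1.2579.
All moduli strictly greater than 1? Yes.
Verdict: Invertible.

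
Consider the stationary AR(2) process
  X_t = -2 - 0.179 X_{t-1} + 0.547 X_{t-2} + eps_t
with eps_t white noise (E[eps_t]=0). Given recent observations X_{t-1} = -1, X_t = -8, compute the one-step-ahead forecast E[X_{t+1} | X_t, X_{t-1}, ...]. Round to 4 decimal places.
E[X_{t+1} \mid \mathcal F_t] = -1.1150

For an AR(p) model X_t = c + sum_i phi_i X_{t-i} + eps_t, the
one-step-ahead conditional mean is
  E[X_{t+1} | X_t, ...] = c + sum_i phi_i X_{t+1-i}.
Substitute known values:
  E[X_{t+1} | ...] = -2 + (-0.179) * (-8) + (0.547) * (-1)
                   = -1.1150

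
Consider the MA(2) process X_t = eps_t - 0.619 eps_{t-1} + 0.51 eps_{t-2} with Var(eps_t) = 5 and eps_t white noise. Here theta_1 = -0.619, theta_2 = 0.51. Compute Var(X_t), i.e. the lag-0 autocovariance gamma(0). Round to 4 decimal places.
\gamma(0) = 8.2163

For an MA(q) process X_t = eps_t + sum_i theta_i eps_{t-i} with
Var(eps_t) = sigma^2, the variance is
  gamma(0) = sigma^2 * (1 + sum_i theta_i^2).
  sum_i theta_i^2 = (-0.619)^2 + (0.51)^2 = 0.383161 + 0.2601 = 0.643261.
  gamma(0) = 5 * (1 + 0.643261) = 5 * 1.643261 = 8.216305, which rounds to 8.2163.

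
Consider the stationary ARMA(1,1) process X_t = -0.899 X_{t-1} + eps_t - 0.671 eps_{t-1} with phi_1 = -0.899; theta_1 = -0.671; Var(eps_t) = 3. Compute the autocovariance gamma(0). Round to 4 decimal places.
\gamma(0) = 41.5544

Multiply the model equation by X_{t-k} and take expectations. With theta_0 = psi_0 = 1 and psi_j the MA(infinity) weights, this gives
  gamma(k) - sum_i phi_i gamma(k-i) = c_k,
  c_k = sigma^2 * sum_{j=k..q} theta_j psi_{j-k}   (c_k = 0 for k > q),
using gamma(-m) = gamma(m).
psi-weights needed (psi_j = theta_j + sum_i phi_i psi_{j-i}):
  psi_1 = theta_1 + phi_1 = -0.671 + (-0.899) = -1.57
Right-hand sides:
  c_0 = sigma^2 (1 + theta_1 psi_1) = 3 * (1 + (-0.671)(-1.57)) = 3 * 2.05347 = 6.16041
  c_1 = sigma^2 theta_1 = 3 * (-0.671) = -2.013
  c_2 = 0
Equations for k = 0 and k = 1 (AR order 1):
  gamma(0) = phi_1 gamma(1) + c_0
  gamma(1) = phi_1 gamma(0) + c_1
Substituting the second into the first: gamma(0) (1 - phi_1^2) = c_0 + phi_1 c_1, so
  gamma(0) = (c_0 + phi_1 c_1) / (1 - phi_1^2) = (6.16041 + (-0.899)(-2.013)) / (1 - (-0.899)^2) = 7.970097 / 0.191799 = 41.554424.
Therefore gamma(0) = 41.5544 (to 4 decimal places).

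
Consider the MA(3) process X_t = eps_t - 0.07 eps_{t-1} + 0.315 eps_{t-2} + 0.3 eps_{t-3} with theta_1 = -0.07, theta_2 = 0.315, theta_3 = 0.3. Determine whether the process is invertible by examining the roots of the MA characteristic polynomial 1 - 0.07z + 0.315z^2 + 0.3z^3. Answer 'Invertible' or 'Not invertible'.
\text{Invertible}

The MA(q) characteristic polynomial is P(z) = 1 - 0.07z + 0.315z^2 + 0.3z^3.
Invertibility requires all roots to lie outside the unit circle, i.e. |z| > 1 for every root.
Degree 3: look for a simple real root z0 first, then factor out (1 - z/z0) and solve the remaining quadratic.
Testing z0 = -2: P(-2) = 1 + (-0.07)(-2) + (0.315)(-2)^2 + (0.3)(-2)^3
  = 1 + (0.14) + (1.26) + (-2.4) = 0.  So z_0 = -2 is a root, |z_0| = 2.
Divide out the factor (1 + 0.5 z) = (1 - z/z0) (since 1/z0 = -0.5):
  P(z) = (1 + 0.5 z)(1 + (-0.57) z + (0.6) z^2)
  [check: z-coef -0.57 - (-0.5) = -0.07; z^2-coef 0.6 - (-0.5)(-0.57) = 0.315; z^3-coef -(-0.5)(0.6) = 0.3.]
Remaining roots from the quadratic factor 1 + (-0.57) z + (0.6) z^2:
  Set 1 + (-0.57) z + (0.6) z^2 = 0, i.e. a z^2 + b z + c = 0 with a = 0.6, b = -0.57, c = 1.
  Discriminant D = b^2 - 4ac = (-0.57)^2 - 4*(0.6)*1 = 0.3249 - (2.4) = -2.0751.
  D < 0, so the roots are the complex-conjugate pair z = (-b +/- i sqrt(-D)) / (2a) = 0.475 +/- 1.2004i.
  For a conjugate pair |z|^2 = z * conj(z) = (product of roots) = c/a = 1/(0.6) = 1.666667, so |z| = sqrt(1.666667) = 1.291 for both roots.
Moduli of all roots: 2.0000, 1.2910, 1.2910.
All moduli strictly greater than 1? Yes.
Verdict: Invertible.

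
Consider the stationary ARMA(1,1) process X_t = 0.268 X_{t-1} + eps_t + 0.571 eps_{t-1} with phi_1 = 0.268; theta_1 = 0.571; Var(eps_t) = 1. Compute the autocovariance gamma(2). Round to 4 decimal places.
\gamma(2) = 0.2793

Multiply the model equation by X_{t-k} and take expectations. With theta_0 = psi_0 = 1 and psi_j the MA(infinity) weights, this gives
  gamma(k) - sum_i phi_i gamma(k-i) = c_k,
  c_k = sigma^2 * sum_{j=k..q} theta_j psi_{j-k}   (c_k = 0 for k > q),
using gamma(-m) = gamma(m).
psi-weights needed (psi_j = theta_j + sum_i phi_i psi_{j-i}):
  psi_1 = theta_1 + phi_1 = 0.571 + (0.268) = 0.839
Right-hand sides:
  c_0 = sigma^2 (1 + theta_1 psi_1) = 1 * (1 + (0.571)(0.839)) = 1 * 1.479069 = 1.479069
  c_1 = sigma^2 theta_1 = 1 * (0.571) = 0.571
  c_2 = 0
Equations for k = 0 and k = 1 (AR order 1):
  gamma(0) = phi_1 gamma(1) + c_0
  gamma(1) = phi_1 gamma(0) + c_1
Substituting the second into the first: gamma(0) (1 - phi_1^2) = c_0 + phi_1 c_1, so
  gamma(0) = (c_0 + phi_1 c_1) / (1 - phi_1^2) = (1.479069 + (0.268)(0.571)) / (1 - (0.268)^2) = 1.632097 / 0.928176 = 1.758392.
  gamma(1) = phi_1 gamma(0) + c_1 = (0.268)(1.758392) + (0.571) = 1.042249.
For k = 2 (> q): gamma(2) = phi_1 gamma(1) = (0.268)(1.042249) = 0.279323.
Therefore gamma(2) = 0.2793 (to 4 decimal places).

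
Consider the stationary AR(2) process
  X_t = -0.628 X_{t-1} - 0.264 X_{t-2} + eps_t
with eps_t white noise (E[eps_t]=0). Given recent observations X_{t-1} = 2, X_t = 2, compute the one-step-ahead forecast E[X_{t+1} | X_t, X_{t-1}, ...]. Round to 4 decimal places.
E[X_{t+1} \mid \mathcal F_t] = -1.7840

For an AR(p) model X_t = c + sum_i phi_i X_{t-i} + eps_t, the
one-step-ahead conditional mean is
  E[X_{t+1} | X_t, ...] = c + sum_i phi_i X_{t+1-i}.
Substitute known values:
  E[X_{t+1} | ...] = (-0.628) * (2) + (-0.264) * (2)
                   = -1.7840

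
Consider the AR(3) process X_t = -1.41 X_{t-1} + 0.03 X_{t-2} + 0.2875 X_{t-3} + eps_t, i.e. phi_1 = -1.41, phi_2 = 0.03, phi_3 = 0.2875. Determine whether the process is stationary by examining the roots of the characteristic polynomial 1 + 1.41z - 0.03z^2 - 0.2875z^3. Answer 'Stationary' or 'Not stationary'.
\text{Not stationary}

The AR(p) characteristic polynomial is P(z) = 1 + 1.41z - 0.03z^2 - 0.2875z^3.
Stationarity requires all roots to lie outside the unit circle, i.e. |z| > 1 for every root.
Degree 3: look for a simple real root z0 first, then factor out (1 - z/z0) and solve the remaining quadratic.
Testing z0 = -0.8: P(-0.8) = 1 + (1.41)(-0.8) + (-0.03)(-0.8)^2 + (-0.2875)(-0.8)^3
  = 1 + (-1.128) + (-0.0192) + (0.1472) = 0.  So z_0 = -0.8 is a root, |z_0| = 0.8.
Divide out the factor (1 + 1.25 z) = (1 - z/z0) (since 1/z0 = -1.25):
  P(z) = (1 + 1.25 z)(1 + (0.16) z + (-0.23) z^2)
  [check: z-coef 0.16 - (-1.25) = 1.41; z^2-coef -0.23 - (-1.25)(0.16) = -0.03; z^3-coef -(-1.25)(-0.23) = -0.2875.]
Remaining roots from the quadratic factor 1 + (0.16) z + (-0.23) z^2:
  Set 1 + (0.16) z + (-0.23) z^2 = 0, i.e. a z^2 + b z + c = 0 with a = -0.23, b = 0.16, c = 1.
  Discriminant D = b^2 - 4ac = (0.16)^2 - 4*(-0.23)*1 = 0.0256 - (-0.92) = 0.9456.
  D >= 0, so the roots are real: z = (-b +/- sqrt(D)) / (2a) = (-0.16 +/- 0.97242) / (-0.46).
    z_1 = (-0.16 + 0.97242) / (-0.46) = -1.7661,   |z_1| = 1.7661.
    z_2 = (-0.16 - 0.97242) / (-0.46) = 2.4618,   |z_2| = 2.4618.
Moduli of all roots: 0.8000, 1.7661, 2.4618.
All moduli strictly greater than 1? No.
Verdict: Not stationary.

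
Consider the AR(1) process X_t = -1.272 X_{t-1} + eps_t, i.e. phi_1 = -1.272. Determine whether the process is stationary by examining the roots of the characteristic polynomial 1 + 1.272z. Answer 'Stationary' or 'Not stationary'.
\text{Not stationary}

The AR(p) characteristic polynomial is P(z) = 1 + 1.272z.
Stationarity requires all roots to lie outside the unit circle, i.e. |z| > 1 for every root.
This is linear in z: 1 + (1.272) z = 0  =>  z = -1/(1.272) = -0.786164,  |z| = 0.786164.
Moduli of all roots: 0.7862.
All moduli strictly greater than 1? No.
Verdict: Not stationary.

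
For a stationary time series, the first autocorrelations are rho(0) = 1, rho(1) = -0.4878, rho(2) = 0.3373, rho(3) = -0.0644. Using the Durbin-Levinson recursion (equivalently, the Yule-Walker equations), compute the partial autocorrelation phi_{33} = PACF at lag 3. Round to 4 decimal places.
\phi_{33} = 0.1899

The PACF at lag k is phi_{kk}, the last component of the solution
to the Yule-Walker system G_k phi = r_k where
  (G_k)_{ij} = rho(|i - j|), (r_k)_i = rho(i), i,j = 1..k.
Equivalently, Durbin-Levinson gives phi_{kk} iteratively:
  phi_{11} = rho(1)
  phi_{kk} = [rho(k) - sum_{j=1..k-1} phi_{k-1,j} rho(k-j)]
            / [1 - sum_{j=1..k-1} phi_{k-1,j} rho(j)],
  phi_{k,j} = phi_{k-1,j} - phi_{kk} phi_{k-1,k-j},  j = 1..k-1.
Step k = 1:
  phi_11 = rho(1) = -0.4878.
Step k = 2:
  phi_22 = [rho(2) - phi_11 rho(1)] / [1 - phi_11 rho(1)] = [0.3373 - (-0.4878)(-0.4878)] / [1 - (-0.4878)(-0.4878)]
         = 0.09935116 / 0.76205116 = 0.130373.
  Update: phi_21 = phi_11 - phi_22 phi_11 = -0.4878 - (0.130373)(-0.4878) = -0.424204.
Step k = 3:
  phi_33 = [rho(3) - phi_21 rho(2) - phi_22 rho(1)] / [1 - phi_21 rho(1) - phi_22 rho(2)]
    numerator   = -0.0644 - (-0.424204)(0.3373) - (0.130373)(-0.4878) = 0.14228009
    denominator = 1 - (-0.424204)(-0.4878) - (0.130373)(0.3373) = 0.74909842
  phi_33 = 0.14228009 / 0.74909842 = 0.1899.
Therefore phi_{33} = 0.1899.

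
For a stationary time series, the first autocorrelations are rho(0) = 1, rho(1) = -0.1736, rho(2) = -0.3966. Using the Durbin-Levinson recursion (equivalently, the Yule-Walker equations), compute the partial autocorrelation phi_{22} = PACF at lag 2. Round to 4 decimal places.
\phi_{22} = -0.4400

The PACF at lag k is phi_{kk}, the last component of the solution
to the Yule-Walker system G_k phi = r_k where
  (G_k)_{ij} = rho(|i - j|), (r_k)_i = rho(i), i,j = 1..k.
Equivalently, Durbin-Levinson gives phi_{kk} iteratively:
  phi_{11} = rho(1)
  phi_{kk} = [rho(k) - sum_{j=1..k-1} phi_{k-1,j} rho(k-j)]
            / [1 - sum_{j=1..k-1} phi_{k-1,j} rho(j)],
  phi_{k,j} = phi_{k-1,j} - phi_{kk} phi_{k-1,k-j},  j = 1..k-1.
Step k = 1:
  phi_11 = rho(1) = -0.1736.
Step k = 2:
  phi_22 = [rho(2) - phi_11 rho(1)] / [1 - phi_11 rho(1)] = [-0.3966 - (-0.1736)(-0.1736)] / [1 - (-0.1736)(-0.1736)]
         = -0.42673696 / 0.96986304 = -0.44.
Therefore phi_{22} = -0.4400.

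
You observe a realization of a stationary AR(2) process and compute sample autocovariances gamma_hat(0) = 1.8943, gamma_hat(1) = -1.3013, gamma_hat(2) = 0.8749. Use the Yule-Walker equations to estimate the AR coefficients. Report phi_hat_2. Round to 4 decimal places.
\hat\phi_{2} = -0.0190

The Yule-Walker equations for an AR(p) process read, in matrix form,
  Gamma_p phi = r_p,   with   (Gamma_p)_{ij} = gamma(|i - j|),
                       (r_p)_i = gamma(i),   i,j = 1..p.
Substitute the sample gammas (Toeplitz matrix and right-hand side of size 2):
  Gamma_p = [[1.8943, -1.3013], [-1.3013, 1.8943]]
  r_p     = [-1.3013, 0.8749]
Written out:
  1.8943 phi_1 - 1.3013 phi_2 = -1.3013
  -1.3013 phi_1 + 1.8943 phi_2 = 0.8749
Solve by Cramer's rule:
  det = gamma(0)^2 - gamma(1)^2 = (1.8943)^2 - (-1.3013)^2 = 3.58837249 - 1.69338169 = 1.8949908
  phi_hat_1 = [gamma(1) gamma(0) - gamma(1) gamma(2)] / det = [(-1.3013)(1.8943) - (-1.3013)(0.8749)] / 1.8949908 = -1.32654522 / 1.8949908 = -0.7
  phi_hat_2 = [gamma(0) gamma(2) - gamma(1)^2] / det = [(1.8943)(0.8749) - (-1.3013)^2] / 1.8949908 = -0.03605862 / 1.8949908 = -0.019
So phi_hat = [-0.7000, -0.0190].
Therefore phi_hat_2 = -0.0190.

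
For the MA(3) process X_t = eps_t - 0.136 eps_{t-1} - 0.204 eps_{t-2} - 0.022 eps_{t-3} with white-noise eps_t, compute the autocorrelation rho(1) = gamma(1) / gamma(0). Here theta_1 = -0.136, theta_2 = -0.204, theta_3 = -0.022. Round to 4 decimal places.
\rho(1) = -0.0978

For an MA(q) process with theta_0 = 1, the autocovariance is
  gamma(k) = sigma^2 * sum_{i=0..q-k} theta_i * theta_{i+k},
and rho(k) = gamma(k) / gamma(0). Sigma^2 cancels.
  numerator   = (1)*(-0.136) + (-0.136)*(-0.204) + (-0.204)*(-0.022) = -0.103768.
  denominator = (1)^2 + (-0.136)^2 + (-0.204)^2 + (-0.022)^2 = 1.060596.
  rho(1) = -0.103768 / 1.060596 = -0.0978.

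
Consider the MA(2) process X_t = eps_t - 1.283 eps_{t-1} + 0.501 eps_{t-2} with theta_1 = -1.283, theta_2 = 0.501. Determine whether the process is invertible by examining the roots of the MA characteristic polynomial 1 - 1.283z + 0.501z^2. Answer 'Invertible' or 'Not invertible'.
\text{Invertible}

The MA(q) characteristic polynomial is P(z) = 1 - 1.283z + 0.501z^2.
Invertibility requires all roots to lie outside the unit circle, i.e. |z| > 1 for every root.
Set 1 + (-1.283) z + (0.501) z^2 = 0, i.e. a z^2 + b z + c = 0 with a = 0.501, b = -1.283, c = 1.
Discriminant D = b^2 - 4ac = (-1.283)^2 - 4*(0.501)*1 = 1.646089 - (2.004) = -0.357911.
D < 0, so the roots are the complex-conjugate pair z = (-b +/- i sqrt(-D)) / (2a) = 1.2804 +/- 0.5971i.
For a conjugate pair |z|^2 = z * conj(z) = (product of roots) = c/a = 1/(0.501) = 1.996008, so |z| = sqrt(1.996008) = 1.4128 for both roots.
Moduli of all roots: 1.4128, 1.4128.
All moduli strictly greater than 1? Yes.
Verdict: Invertible.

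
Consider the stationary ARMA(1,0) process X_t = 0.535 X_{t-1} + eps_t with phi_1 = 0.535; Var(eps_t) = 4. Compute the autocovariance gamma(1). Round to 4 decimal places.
\gamma(1) = 2.9981

Multiply the model equation by X_{t-k} and take expectations. With theta_0 = psi_0 = 1 and psi_j the MA(infinity) weights, this gives
  gamma(k) - sum_i phi_i gamma(k-i) = c_k,
  c_k = sigma^2 * sum_{j=k..q} theta_j psi_{j-k}   (c_k = 0 for k > q),
using gamma(-m) = gamma(m).
Pure AR (q = 0): c_0 = sigma^2 = 4, c_k = 0 for k >= 1.
Equations for k = 0 and k = 1 (AR order 1):
  gamma(0) = phi_1 gamma(1) + c_0
  gamma(1) = phi_1 gamma(0) + c_1
Substituting the second into the first: gamma(0) (1 - phi_1^2) = c_0 + phi_1 c_1, so
  gamma(0) = c_0 / (1 - phi_1^2) = 4 / (1 - (0.535)^2) = 4 / 0.713775 = 5.604007.
  gamma(1) = phi_1 gamma(0) = (0.535)(5.604007) = 2.998144.
Therefore gamma(1) = 2.9981 (to 4 decimal places).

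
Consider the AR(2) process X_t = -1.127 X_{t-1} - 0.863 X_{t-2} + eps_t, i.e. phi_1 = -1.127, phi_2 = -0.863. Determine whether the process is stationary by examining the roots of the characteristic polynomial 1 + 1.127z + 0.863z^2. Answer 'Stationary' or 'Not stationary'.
\text{Stationary}

The AR(p) characteristic polynomial is P(z) = 1 + 1.127z + 0.863z^2.
Stationarity requires all roots to lie outside the unit circle, i.e. |z| > 1 for every root.
Set 1 + (1.127) z + (0.863) z^2 = 0, i.e. a z^2 + b z + c = 0 with a = 0.863, b = 1.127, c = 1.
Discriminant D = b^2 - 4ac = (1.127)^2 - 4*(0.863)*1 = 1.270129 - (3.452) = -2.181871.
D < 0, so the roots are the complex-conjugate pair z = (-b +/- i sqrt(-D)) / (2a) = -0.653 +/- 0.8558i.
For a conjugate pair |z|^2 = z * conj(z) = (product of roots) = c/a = 1/(0.863) = 1.158749, so |z| = sqrt(1.158749) = 1.0765 for both roots.
Moduli of all roots: 1.0765, 1.0765.
All moduli strictly greater than 1? Yes.
Verdict: Stationary.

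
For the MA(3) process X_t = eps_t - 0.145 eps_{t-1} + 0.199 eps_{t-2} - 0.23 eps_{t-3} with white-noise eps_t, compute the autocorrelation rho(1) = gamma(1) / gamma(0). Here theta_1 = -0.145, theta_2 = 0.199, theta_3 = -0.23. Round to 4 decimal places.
\rho(1) = -0.1972

For an MA(q) process with theta_0 = 1, the autocovariance is
  gamma(k) = sigma^2 * sum_{i=0..q-k} theta_i * theta_{i+k},
and rho(k) = gamma(k) / gamma(0). Sigma^2 cancels.
  numerator   = (1)*(-0.145) + (-0.145)*(0.199) + (0.199)*(-0.23) = -0.219625.
  denominator = (1)^2 + (-0.145)^2 + (0.199)^2 + (-0.23)^2 = 1.113526.
  rho(1) = -0.219625 / 1.113526 = -0.1972.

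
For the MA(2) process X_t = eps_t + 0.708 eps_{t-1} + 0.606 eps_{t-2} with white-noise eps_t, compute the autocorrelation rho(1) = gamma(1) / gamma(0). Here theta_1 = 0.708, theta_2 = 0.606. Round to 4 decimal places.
\rho(1) = 0.6085

For an MA(q) process with theta_0 = 1, the autocovariance is
  gamma(k) = sigma^2 * sum_{i=0..q-k} theta_i * theta_{i+k},
and rho(k) = gamma(k) / gamma(0). Sigma^2 cancels.
  numerator   = (1)*(0.708) + (0.708)*(0.606) = 1.137048.
  denominator = (1)^2 + (0.708)^2 + (0.606)^2 = 1.8685.
  rho(1) = 1.137048 / 1.8685 = 0.6085.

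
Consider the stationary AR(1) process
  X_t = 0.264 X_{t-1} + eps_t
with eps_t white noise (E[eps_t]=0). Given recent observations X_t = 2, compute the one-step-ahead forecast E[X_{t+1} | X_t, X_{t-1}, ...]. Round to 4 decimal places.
E[X_{t+1} \mid \mathcal F_t] = 0.5280

For an AR(p) model X_t = c + sum_i phi_i X_{t-i} + eps_t, the
one-step-ahead conditional mean is
  E[X_{t+1} | X_t, ...] = c + sum_i phi_i X_{t+1-i}.
Substitute known values:
  E[X_{t+1} | ...] = (0.264) * (2)
                   = 0.5280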